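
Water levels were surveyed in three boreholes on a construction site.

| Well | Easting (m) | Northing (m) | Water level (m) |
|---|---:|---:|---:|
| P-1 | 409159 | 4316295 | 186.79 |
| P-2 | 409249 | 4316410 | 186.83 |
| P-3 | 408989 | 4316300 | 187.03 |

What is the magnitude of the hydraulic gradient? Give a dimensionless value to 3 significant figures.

0.00197

Differences from P-1: to P-2 (Δx, Δy, Δh) = (90, 115, +0.04); to P-3 = (-170, 5, +0.24).
Solve a·Δx + b·Δy = Δh: det = 90·5 − (-170)·115 = 20000.
∂h/∂x = [(+0.04)·5 − (+0.24)·115] / 20000 = -0.001370
∂h/∂y = [90·(+0.24) − (-170)·(+0.04)] / 20000 = +0.001420
|∇h| = √(-0.001370² + 0.001420²) = 0.001973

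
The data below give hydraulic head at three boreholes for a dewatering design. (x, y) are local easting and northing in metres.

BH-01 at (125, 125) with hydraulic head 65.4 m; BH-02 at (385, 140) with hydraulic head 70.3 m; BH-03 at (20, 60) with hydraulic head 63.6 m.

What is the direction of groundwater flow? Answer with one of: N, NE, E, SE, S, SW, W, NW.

W

Taking BH-01 as reference: BH-02−BH-01 = (260, 15, +4.9); BH-03−BH-01 = (-105, -65, -1.8).
Solve a·Δx + b·Δy = Δh: det = 260·(-65) − (-105)·15 = -15325.
∂h/∂x = [(+4.9)·(-65) − (-1.8)·15] / -15325 = +0.01902
∂h/∂y = [260·(-1.8) − (-105)·(+4.9)] / -15325 = -0.003034
Flow = −∇h = (-0.01902 east, +0.003034 north), which points west.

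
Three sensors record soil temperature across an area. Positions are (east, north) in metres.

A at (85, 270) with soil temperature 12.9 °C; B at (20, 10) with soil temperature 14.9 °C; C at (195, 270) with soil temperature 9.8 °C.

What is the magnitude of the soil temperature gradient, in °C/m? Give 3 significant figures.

With T = a·x + b·y + c and A as origin, the differences give:
  (-65)·a + (-260)·b = +2.0
  110·a + 0·b = -3.1
Eliminate b (×0 and ×(-260), subtract): 28600·a = -806.00 → a = ∂T/∂x = -0.02818
Back-substitute: b = ∂T/∂y = -0.0006469.
|∇f| = √(-0.02818² + -0.0006469²) = 0.02819 °C/m

0.0282 °C/m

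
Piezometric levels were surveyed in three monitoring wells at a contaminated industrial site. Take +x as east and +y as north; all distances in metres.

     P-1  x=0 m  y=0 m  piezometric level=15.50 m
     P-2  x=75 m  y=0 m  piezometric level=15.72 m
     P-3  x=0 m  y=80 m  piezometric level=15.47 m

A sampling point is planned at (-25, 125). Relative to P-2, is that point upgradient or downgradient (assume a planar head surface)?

∂h/∂x = (15.72 − 15.50) / (75 − 0) = +0.002933
∂h/∂y = (15.47 − 15.50) / (80 − 0) = -0.0003750
Head at (-25, 125) = 15.50 + (+0.002933)·(-25) + (-0.0003750)·(125) = 15.38 m.
That is lower than the 15.72 m at P-2, so the point is downgradient.

downgradient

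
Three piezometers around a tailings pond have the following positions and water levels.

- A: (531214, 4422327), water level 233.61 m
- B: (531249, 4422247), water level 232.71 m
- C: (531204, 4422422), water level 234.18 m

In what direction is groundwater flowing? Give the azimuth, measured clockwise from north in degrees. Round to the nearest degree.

Taking A as reference: B−A = (35, -80, -0.90); C−A = (-10, 95, +0.57).
Solve a·Δx + b·Δy = Δh: det = 35·95 − (-10)·(-80) = 2525.
∂h/∂x = [(-0.90)·95 − (+0.57)·(-80)] / 2525 = -0.01580
∂h/∂y = [35·(+0.57) − (-10)·(-0.90)] / 2525 = +0.004337
Flow direction (−∇h) has components (+0.01580 E, -0.004337 N).
Azimuth = atan2(E, N) = atan2(+0.01580, -0.004337) = 105.3° ≈ 105°.

105°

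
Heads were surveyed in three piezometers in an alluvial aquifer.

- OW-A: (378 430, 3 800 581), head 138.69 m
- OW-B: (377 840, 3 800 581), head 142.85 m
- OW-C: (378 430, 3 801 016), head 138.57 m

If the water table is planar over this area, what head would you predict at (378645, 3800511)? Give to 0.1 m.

137.2 m

∂h/∂x = (142.85 − 138.69) / (377840 − 378430) = -0.007051
∂h/∂y = (138.57 − 138.69) / (3801016 − 3800581) = -0.0002759
h(378645, 3800511) = 138.69 + (-0.007051)·(215) + (-0.0002759)·(-70) = 138.69 -1.516 +0.019 = 137.193 m.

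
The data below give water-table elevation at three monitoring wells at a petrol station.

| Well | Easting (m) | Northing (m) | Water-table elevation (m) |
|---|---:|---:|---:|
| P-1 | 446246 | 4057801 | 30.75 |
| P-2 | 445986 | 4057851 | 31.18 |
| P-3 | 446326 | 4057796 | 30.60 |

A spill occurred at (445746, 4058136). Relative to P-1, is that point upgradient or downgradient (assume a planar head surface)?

upgradient

Differences from P-1: to P-2 (Δx, Δy, Δh) = (-260, 50, +0.43); to P-3 = (80, -5, -0.15).
Solve a·Δx + b·Δy = Δh: det = (-260)·(-5) − 80·50 = -2700.
∂h/∂x = [(+0.43)·(-5) − (-0.15)·50] / -2700 = -0.001981
∂h/∂y = [(-260)·(-0.15) − 80·(+0.43)] / -2700 = -0.001704
Head at (445746, 4058136) = 30.75 + (-0.001981)·(-500) + (-0.001704)·(335) = 31.17 m.
That is higher than the 30.75 m at P-1, so the point is upgradient.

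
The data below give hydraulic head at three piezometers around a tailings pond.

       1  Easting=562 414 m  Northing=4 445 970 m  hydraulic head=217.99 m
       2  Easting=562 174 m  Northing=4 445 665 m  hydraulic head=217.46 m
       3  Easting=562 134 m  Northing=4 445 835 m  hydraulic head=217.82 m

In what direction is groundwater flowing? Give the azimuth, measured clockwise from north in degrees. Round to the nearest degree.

With h = a·x + b·y + c and 1 as origin, the differences give:
  (-240)·a + (-305)·b = -0.53
  (-280)·a + (-135)·b = -0.17
Eliminate b (×(-135) and ×(-305), subtract): -53000·a = 19.700 → a = ∂h/∂x = -0.0003717
Back-substitute: b = ∂h/∂y = +0.002030.
Flow direction (−∇h) has components (+0.0003717 E, -0.002030 N).
Azimuth = atan2(E, N) = atan2(+0.0003717, -0.002030) = 169.6° ≈ 170°.

170°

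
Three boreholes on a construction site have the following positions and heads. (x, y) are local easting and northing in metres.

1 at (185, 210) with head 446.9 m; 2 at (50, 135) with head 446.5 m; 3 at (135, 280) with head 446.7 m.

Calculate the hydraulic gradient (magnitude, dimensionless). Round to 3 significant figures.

Taking 1 as reference: 2−1 = (-135, -75, -0.4); 3−1 = (-50, 70, -0.2).
Determinant of the coordinate differences = (-135)·70 − (-50)·(-75) = -13200.
∂h/∂x = [(-0.4)·70 − (-0.2)·(-75)] / -13200 = +0.003258
∂h/∂y = [(-135)·(-0.2) − (-50)·(-0.4)] / -13200 = -0.0005303
|∇h| = √(0.003258² + -0.0005303²) = 0.003301

0.00330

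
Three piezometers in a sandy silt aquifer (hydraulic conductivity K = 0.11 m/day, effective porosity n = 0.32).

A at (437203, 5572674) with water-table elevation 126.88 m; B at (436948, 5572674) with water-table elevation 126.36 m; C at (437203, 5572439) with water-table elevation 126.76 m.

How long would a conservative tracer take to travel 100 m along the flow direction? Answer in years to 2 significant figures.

380 years

∂h/∂x = (126.36 − 126.88) / (436948 − 437203) = +0.002039
∂h/∂y = (126.76 − 126.88) / (5572439 − 5572674) = +0.0005106
|∇h| = √(0.002039² + 0.0005106²) = 0.002102
Seepage velocity v = K·i/n = 0.11 × 0.002102 / 0.32 = 0.0007226 m/day.
t = 100 / 0.0007226 = 1.384e+05 days = 379 years.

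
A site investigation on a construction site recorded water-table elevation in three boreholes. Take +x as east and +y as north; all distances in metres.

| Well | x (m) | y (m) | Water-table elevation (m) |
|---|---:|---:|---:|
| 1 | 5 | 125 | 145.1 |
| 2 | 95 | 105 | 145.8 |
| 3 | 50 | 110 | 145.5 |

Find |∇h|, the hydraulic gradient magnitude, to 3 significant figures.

0.0114

With h = a·x + b·y + c and 1 as origin, the differences give:
  90·a + (-20)·b = +0.7
  45·a + (-15)·b = +0.4
Eliminate b (×(-15) and ×(-20), subtract): -450·a = -2.50 → a = ∂h/∂x = +0.005556
Back-substitute: b = ∂h/∂y = -0.010000.
|∇h| = √(0.005556² + -0.010000²) = 0.01144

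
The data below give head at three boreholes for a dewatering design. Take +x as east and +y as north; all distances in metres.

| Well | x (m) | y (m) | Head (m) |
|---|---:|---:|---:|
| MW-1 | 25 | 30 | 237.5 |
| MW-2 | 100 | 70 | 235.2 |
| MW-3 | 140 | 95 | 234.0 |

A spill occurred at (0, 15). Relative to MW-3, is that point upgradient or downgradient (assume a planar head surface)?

upgradient

Differences from MW-1: to MW-2 (Δx, Δy, Δh) = (75, 40, -2.3); to MW-3 = (115, 65, -3.5).
Solve a·Δx + b·Δy = Δh: det = 75·65 − 115·40 = 275.
∂h/∂x = [(-2.3)·65 − (-3.5)·40] / 275 = -0.03455
∂h/∂y = [75·(-3.5) − 115·(-2.3)] / 275 = +0.007273
Head at (0, 15) = 237.5 + (-0.03455)·(-25) + (+0.007273)·(-15) = 238.25 m.
That is higher than the 234.0 m at MW-3, so the point is upgradient.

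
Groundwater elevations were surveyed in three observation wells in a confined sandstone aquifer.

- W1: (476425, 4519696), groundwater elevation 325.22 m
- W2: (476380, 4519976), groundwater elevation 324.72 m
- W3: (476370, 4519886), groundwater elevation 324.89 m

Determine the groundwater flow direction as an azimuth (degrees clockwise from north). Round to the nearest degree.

Differences from W1: to W2 (Δx, Δy, Δh) = (-45, 280, -0.50); to W3 = (-55, 190, -0.33).
Solve a·Δx + b·Δy = Δh: det = (-45)·190 − (-55)·280 = 6850.
∂h/∂x = [(-0.50)·190 − (-0.33)·280] / 6850 = -0.0003796
∂h/∂y = [(-45)·(-0.33) − (-55)·(-0.50)] / 6850 = -0.001847
Flow direction (−∇h) has components (+0.0003796 E, +0.001847 N).
Azimuth = atan2(E, N) = atan2(+0.0003796, +0.001847) = 11.6° ≈ 012°.

012°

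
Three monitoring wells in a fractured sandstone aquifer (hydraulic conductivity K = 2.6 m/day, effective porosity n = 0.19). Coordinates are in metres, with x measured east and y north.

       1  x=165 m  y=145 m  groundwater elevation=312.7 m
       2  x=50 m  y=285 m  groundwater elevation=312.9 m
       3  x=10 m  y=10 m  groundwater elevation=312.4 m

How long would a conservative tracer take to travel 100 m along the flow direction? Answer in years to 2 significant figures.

11 years

Differences from 1: to 2 (Δx, Δy, Δh) = (-115, 140, +0.2); to 3 = (-155, -135, -0.3).
Solve a·Δx + b·Δy = Δh: det = (-115)·(-135) − (-155)·140 = 37225.
∂h/∂x = [(+0.2)·(-135) − (-0.3)·140] / 37225 = +0.0004030
∂h/∂y = [(-115)·(-0.3) − (-155)·(+0.2)] / 37225 = +0.001760
|∇h| = √(0.0004030² + 0.001760²) = 0.001806
Seepage velocity v = K·i/n = 2.6 × 0.001806 / 0.19 = 0.02471 m/day.
t = 100 / 0.02471 = 4047 days = 11.1 years.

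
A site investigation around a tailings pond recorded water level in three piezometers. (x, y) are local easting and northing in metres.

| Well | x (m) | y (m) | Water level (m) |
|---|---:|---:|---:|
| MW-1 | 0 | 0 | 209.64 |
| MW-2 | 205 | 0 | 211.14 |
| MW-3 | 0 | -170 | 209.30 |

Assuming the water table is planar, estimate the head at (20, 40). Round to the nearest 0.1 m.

209.9 m

∂h/∂x = (211.14 − 209.64) / (205 − 0) = +0.007317
∂h/∂y = (209.30 − 209.64) / (-170 − 0) = +0.002000
h(20, 40) = 209.64 + (+0.007317)·(20) + (+0.002000)·(40) = 209.64 +0.146 +0.080 = 209.866 m.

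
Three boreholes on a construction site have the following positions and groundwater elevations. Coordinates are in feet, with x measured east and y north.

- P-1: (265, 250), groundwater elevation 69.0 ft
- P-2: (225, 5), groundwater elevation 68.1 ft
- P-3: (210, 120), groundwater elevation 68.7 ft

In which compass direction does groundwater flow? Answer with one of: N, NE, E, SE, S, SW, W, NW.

SE

Differences from P-1: to P-2 (Δx, Δy, Δh) = (-40, -245, -0.9); to P-3 = (-55, -130, -0.3).
Solve a·Δx + b·Δy = Δh: det = (-40)·(-130) − (-55)·(-245) = -8275.
∂h/∂x = [(-0.9)·(-130) − (-0.3)·(-245)] / -8275 = -0.005257
∂h/∂y = [(-40)·(-0.3) − (-55)·(-0.9)] / -8275 = +0.004532
Flow = −∇h = (+0.005257 east, -0.004532 north), which points southeast.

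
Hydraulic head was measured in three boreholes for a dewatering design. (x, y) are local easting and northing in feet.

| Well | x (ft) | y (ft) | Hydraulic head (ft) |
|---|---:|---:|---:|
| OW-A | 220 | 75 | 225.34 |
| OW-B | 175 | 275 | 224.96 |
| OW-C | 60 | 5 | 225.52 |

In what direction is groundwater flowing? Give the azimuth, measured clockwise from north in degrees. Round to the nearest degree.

008°

Three-point gradient (reference OW-A): Δ to OW-B = (-45, 200, -0.38), Δ to OW-C = (-160, -70, +0.18).
∂h/∂x = -0.0002674, ∂h/∂y = -0.001960 (det = 35150).
Flow direction (−∇h) has components (+0.0002674 E, +0.001960 N).
Azimuth = atan2(E, N) = atan2(+0.0002674, +0.001960) = 7.8° ≈ 008°.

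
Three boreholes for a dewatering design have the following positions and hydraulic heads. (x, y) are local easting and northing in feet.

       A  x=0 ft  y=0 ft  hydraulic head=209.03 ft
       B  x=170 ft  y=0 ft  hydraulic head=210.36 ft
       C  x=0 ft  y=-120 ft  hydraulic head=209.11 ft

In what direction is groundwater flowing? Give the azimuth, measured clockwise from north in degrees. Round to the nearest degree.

∂h/∂x = (210.36 − 209.03) / (170 − 0) = +0.007824
∂h/∂y = (209.11 − 209.03) / (-120 − 0) = -0.0006667
Flow direction (−∇h) has components (-0.007824 E, +0.0006667 N).
Azimuth = atan2(E, N) = atan2(-0.007824, +0.0006667) = 274.9° ≈ 275°.

275°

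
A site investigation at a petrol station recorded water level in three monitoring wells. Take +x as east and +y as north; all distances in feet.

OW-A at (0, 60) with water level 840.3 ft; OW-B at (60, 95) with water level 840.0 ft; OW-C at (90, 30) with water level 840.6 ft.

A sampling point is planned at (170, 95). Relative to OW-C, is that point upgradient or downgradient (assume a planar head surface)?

downgradient

Differences from OW-A: to OW-B (Δx, Δy, Δh) = (60, 35, -0.3); to OW-C = (90, -30, +0.3).
Determinant of the coordinate differences = 60·(-30) − 90·35 = -4950.
∂h/∂x = [(-0.3)·(-30) − (+0.3)·35] / -4950 = +0.0003030
∂h/∂y = [60·(+0.3) − 90·(-0.3)] / -4950 = -0.009091
Head at (170, 95) = 840.3 + (+0.0003030)·(170) + (-0.009091)·(35) = 840.03 ft.
That is lower than the 840.6 ft at OW-C, so the point is downgradient.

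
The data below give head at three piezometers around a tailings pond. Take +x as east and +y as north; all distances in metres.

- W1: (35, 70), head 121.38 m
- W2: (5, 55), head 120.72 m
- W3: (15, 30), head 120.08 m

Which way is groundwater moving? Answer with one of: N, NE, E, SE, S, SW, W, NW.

S

Differences from W1: to W2 (Δx, Δy, Δh) = (-30, -15, -0.66); to W3 = (-20, -40, -1.30).
Determinant of the coordinate differences = (-30)·(-40) − (-20)·(-15) = 900.
∂h/∂x = [(-0.66)·(-40) − (-1.30)·(-15)] / 900 = +0.007667
∂h/∂y = [(-30)·(-1.30) − (-20)·(-0.66)] / 900 = +0.02867
Flow = −∇h = (-0.007667 east, -0.02867 north), which points south.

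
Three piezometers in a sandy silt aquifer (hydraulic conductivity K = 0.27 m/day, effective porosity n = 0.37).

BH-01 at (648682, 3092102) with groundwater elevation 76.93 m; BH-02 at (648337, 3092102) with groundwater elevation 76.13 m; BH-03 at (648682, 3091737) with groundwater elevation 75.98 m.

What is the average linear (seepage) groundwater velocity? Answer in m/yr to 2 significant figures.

0.93 m/yr

∂h/∂x = (76.13 − 76.93) / (648337 − 648682) = +0.002319
∂h/∂y = (75.98 − 76.93) / (3091737 − 3092102) = +0.002603
|∇h| = √(0.002319² + 0.002603²) = 0.003486
Seepage velocity v = K·i/n = 0.27 × 0.003486 / 0.37 = 0.002544 m/day = 0.9292 m/yr.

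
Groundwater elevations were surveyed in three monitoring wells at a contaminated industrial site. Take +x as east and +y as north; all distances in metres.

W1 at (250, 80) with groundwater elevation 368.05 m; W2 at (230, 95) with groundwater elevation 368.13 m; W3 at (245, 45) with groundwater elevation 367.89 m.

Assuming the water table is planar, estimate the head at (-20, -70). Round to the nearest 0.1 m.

Differences from W1: to W2 (Δx, Δy, Δh) = (-20, 15, +0.08); to W3 = (-5, -35, -0.16).
Solve a·Δx + b·Δy = Δh: det = (-20)·(-35) − (-5)·15 = 775.
∂h/∂x = [(+0.08)·(-35) − (-0.16)·15] / 775 = -0.0005161
∂h/∂y = [(-20)·(-0.16) − (-5)·(+0.08)] / 775 = +0.004645
h(-20, -70) = 368.05 + (-0.0005161)·(-270) + (+0.004645)·(-150) = 368.05 +0.139 -0.697 = 367.493 m.

367.5 m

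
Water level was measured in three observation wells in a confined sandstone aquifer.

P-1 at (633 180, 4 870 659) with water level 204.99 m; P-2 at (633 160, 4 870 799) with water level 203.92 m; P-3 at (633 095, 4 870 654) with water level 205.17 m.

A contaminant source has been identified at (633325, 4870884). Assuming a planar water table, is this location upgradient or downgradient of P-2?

downgradient

With h = a·x + b·y + c and P-1 as origin, the differences give:
  (-20)·a + 140·b = -1.07
  (-85)·a + (-5)·b = +0.18
Eliminate b (×(-5) and ×140, subtract): 12000·a = -19.850 → a = ∂h/∂x = -0.001654
Back-substitute: b = ∂h/∂y = -0.007879.
Head at (633325, 4870884) = 204.99 + (-0.001654)·(145) + (-0.007879)·(225) = 202.98 m.
That is lower than the 203.92 m at P-2, so the point is downgradient.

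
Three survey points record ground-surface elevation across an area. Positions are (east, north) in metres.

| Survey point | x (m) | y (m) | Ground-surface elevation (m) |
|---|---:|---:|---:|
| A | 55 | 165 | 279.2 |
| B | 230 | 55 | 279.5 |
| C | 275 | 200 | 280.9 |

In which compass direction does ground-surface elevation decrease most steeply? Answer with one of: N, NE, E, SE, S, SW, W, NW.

Three-point gradient (reference A): Δ to B = (175, -110, +0.3), Δ to C = (220, 35, +1.7).
∂z/∂x = +0.006513, ∂z/∂y = +0.007634 (det = 30325).
Steepest decrease is along −∇f = (-0.006513 E, -0.007634 N) → southwest.

SW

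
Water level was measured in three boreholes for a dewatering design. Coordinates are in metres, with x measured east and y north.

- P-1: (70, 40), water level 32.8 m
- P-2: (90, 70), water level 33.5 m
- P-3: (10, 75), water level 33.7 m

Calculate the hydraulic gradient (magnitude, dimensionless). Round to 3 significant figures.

With h = a·x + b·y + c and P-1 as origin, the differences give:
  20·a + 30·b = +0.7
  (-60)·a + 35·b = +0.9
Eliminate b (×35 and ×30, subtract): 2500·a = -2.50 → a = ∂h/∂x = -0.001000
Back-substitute: b = ∂h/∂y = +0.02400.
|∇h| = √(-0.001000² + 0.02400²) = 0.02402

0.0240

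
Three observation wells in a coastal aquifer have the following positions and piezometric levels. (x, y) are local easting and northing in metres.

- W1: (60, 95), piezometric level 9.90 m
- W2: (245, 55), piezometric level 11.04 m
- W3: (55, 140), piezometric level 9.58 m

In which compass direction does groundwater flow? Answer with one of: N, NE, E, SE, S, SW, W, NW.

NW

Taking W1 as reference: W2−W1 = (185, -40, +1.14); W3−W1 = (-5, 45, -0.32).
Solve a·Δx + b·Δy = Δh: det = 185·45 − (-5)·(-40) = 8125.
∂h/∂x = [(+1.14)·45 − (-0.32)·(-40)] / 8125 = +0.004738
∂h/∂y = [185·(-0.32) − (-5)·(+1.14)] / 8125 = -0.006585
Flow = −∇h = (-0.004738 east, +0.006585 north), which points northwest.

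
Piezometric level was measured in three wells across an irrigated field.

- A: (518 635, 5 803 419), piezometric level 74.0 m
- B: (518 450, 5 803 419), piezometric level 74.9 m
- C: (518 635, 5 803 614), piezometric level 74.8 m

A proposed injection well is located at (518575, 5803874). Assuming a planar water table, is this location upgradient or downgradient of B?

upgradient

∂h/∂x = (74.9 − 74.0) / (518450 − 518635) = -0.004865
∂h/∂y = (74.8 − 74.0) / (5803614 − 5803419) = +0.004103
Head at (518575, 5803874) = 74.0 + (-0.004865)·(-60) + (+0.004103)·(455) = 76.16 m.
That is higher than the 74.9 m at B, so the point is upgradient.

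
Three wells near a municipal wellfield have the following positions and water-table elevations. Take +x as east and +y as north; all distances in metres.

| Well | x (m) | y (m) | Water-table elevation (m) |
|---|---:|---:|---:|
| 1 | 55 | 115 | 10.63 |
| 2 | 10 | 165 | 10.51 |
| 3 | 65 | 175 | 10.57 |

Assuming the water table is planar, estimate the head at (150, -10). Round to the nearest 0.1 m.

Three-point gradient (reference 1): Δ to 2 = (-45, 50, -0.12), Δ to 3 = (10, 60, -0.06).
∂h/∂x = +0.001313, ∂h/∂y = -0.001219 (det = -3200).
h(150, -10) = 10.63 + (+0.001313)·(95) + (-0.001219)·(-125) = 10.63 +0.125 +0.152 = 10.907 m.

10.9 m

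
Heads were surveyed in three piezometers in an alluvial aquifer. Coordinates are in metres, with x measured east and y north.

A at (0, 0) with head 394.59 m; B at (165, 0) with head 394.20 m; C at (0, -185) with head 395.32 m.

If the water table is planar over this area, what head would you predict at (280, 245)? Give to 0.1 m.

393.0 m

∂h/∂x = (394.20 − 394.59) / (165 − 0) = -0.002364
∂h/∂y = (395.32 − 394.59) / (-185 − 0) = -0.003946
h(280, 245) = 394.59 + (-0.002364)·(280) + (-0.003946)·(245) = 394.59 -0.662 -0.967 = 392.961 m.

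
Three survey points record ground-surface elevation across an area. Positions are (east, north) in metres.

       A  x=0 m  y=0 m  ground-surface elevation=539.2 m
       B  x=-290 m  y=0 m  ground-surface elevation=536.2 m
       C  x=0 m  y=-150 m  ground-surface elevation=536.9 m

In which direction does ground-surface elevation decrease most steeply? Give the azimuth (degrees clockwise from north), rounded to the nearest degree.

214°

∂z/∂x = (536.2 − 539.2) / (-290 − 0) = +0.01034
∂z/∂y = (536.9 − 539.2) / (-150 − 0) = +0.01533
Steepest decrease is along −∇f: components (-0.01034 E, -0.01533 N).
Azimuth = atan2(-0.01034, -0.01533) = 214.0° ≈ 214°.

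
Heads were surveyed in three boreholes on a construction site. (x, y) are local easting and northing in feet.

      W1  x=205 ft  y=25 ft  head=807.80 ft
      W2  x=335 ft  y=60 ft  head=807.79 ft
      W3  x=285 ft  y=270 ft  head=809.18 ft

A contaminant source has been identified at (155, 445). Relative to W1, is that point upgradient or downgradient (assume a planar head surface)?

upgradient

With h = a·x + b·y + c and W1 as origin, the differences give:
  130·a + 35·b = -0.01
  80·a + 245·b = +1.38
Eliminate b (×245 and ×35, subtract): 29050·a = -50.750 → a = ∂h/∂x = -0.001747
Back-substitute: b = ∂h/∂y = +0.006203.
Head at (155, 445) = 807.80 + (-0.001747)·(-50) + (+0.006203)·(420) = 810.49 ft.
That is higher than the 807.80 ft at W1, so the point is upgradient.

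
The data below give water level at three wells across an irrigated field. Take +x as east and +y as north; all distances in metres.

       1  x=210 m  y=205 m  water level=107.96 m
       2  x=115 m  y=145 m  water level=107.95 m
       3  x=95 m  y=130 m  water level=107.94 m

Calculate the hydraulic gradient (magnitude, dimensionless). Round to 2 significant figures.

With h = a·x + b·y + c and 1 as origin, the differences give:
  (-95)·a + (-60)·b = -0.01
  (-115)·a + (-75)·b = -0.02
Eliminate b (×(-75) and ×(-60), subtract): 225·a = -0.450 → a = ∂h/∂x = -0.002000
Back-substitute: b = ∂h/∂y = +0.003333.
|∇h| = √(-0.002000² + 0.003333²) = 0.003887

0.0039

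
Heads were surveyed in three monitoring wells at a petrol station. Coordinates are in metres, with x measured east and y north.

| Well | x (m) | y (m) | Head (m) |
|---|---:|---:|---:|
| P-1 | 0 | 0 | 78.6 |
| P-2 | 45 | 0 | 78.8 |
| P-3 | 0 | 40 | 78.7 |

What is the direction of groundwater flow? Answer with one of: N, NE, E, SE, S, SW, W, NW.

SW

∂h/∂x = (78.8 − 78.6) / (45 − 0) = +0.004444
∂h/∂y = (78.7 − 78.6) / (40 − 0) = +0.002500
Flow = −∇h = (-0.004444 east, -0.002500 north), which points southwest.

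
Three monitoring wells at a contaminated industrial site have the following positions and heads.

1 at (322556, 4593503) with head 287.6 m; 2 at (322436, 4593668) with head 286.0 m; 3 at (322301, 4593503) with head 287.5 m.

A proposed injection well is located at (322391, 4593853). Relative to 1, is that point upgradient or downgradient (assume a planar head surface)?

downgradient

Taking 1 as reference: 2−1 = (-120, 165, -1.6); 3−1 = (-255, 0, -0.1).
Solve a·Δx + b·Δy = Δh: det = (-120)·0 − (-255)·165 = 42075.
∂h/∂x = [(-1.6)·0 − (-0.1)·165] / 42075 = +0.0003922
∂h/∂y = [(-120)·(-0.1) − (-255)·(-1.6)] / 42075 = -0.009412
Head at (322391, 4593853) = 287.6 + (+0.0003922)·(-165) + (-0.009412)·(350) = 284.24 m.
That is lower than the 287.6 m at 1, so the point is downgradient.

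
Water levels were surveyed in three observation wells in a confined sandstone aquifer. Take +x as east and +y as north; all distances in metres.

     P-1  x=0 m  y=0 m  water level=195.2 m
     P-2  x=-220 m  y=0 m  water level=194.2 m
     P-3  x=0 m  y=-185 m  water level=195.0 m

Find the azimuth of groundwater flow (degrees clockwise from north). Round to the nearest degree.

∂h/∂x = (194.2 − 195.2) / (-220 − 0) = +0.004545
∂h/∂y = (195.0 − 195.2) / (-185 − 0) = +0.001081
Flow direction (−∇h) has components (-0.004545 E, -0.001081 N).
Azimuth = atan2(E, N) = atan2(-0.004545, -0.001081) = 256.6° ≈ 257°.

257°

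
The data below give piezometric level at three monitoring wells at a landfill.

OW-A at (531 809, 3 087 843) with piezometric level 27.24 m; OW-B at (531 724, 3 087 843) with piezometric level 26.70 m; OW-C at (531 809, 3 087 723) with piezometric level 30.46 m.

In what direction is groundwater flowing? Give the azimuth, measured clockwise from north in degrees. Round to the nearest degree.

∂h/∂x = (26.70 − 27.24) / (531724 − 531809) = +0.006353
∂h/∂y = (30.46 − 27.24) / (3087723 − 3087843) = -0.02683
Flow direction (−∇h) has components (-0.006353 E, +0.02683 N).
Azimuth = atan2(E, N) = atan2(-0.006353, +0.02683) = 346.7° ≈ 347°.

347°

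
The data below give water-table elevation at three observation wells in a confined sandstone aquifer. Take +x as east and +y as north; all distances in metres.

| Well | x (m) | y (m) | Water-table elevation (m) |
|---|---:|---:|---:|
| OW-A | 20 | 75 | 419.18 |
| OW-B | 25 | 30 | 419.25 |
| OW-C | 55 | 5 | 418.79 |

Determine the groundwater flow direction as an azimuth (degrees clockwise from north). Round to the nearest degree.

079°

Taking OW-A as reference: OW-B−OW-A = (5, -45, +0.07); OW-C−OW-A = (35, -70, -0.39).
Determinant of the coordinate differences = 5·(-70) − 35·(-45) = 1225.
∂h/∂x = [(+0.07)·(-70) − (-0.39)·(-45)] / 1225 = -0.01833
∂h/∂y = [5·(-0.39) − 35·(+0.07)] / 1225 = -0.003592
Flow direction (−∇h) has components (+0.01833 E, +0.003592 N).
Azimuth = atan2(E, N) = atan2(+0.01833, +0.003592) = 78.9° ≈ 079°.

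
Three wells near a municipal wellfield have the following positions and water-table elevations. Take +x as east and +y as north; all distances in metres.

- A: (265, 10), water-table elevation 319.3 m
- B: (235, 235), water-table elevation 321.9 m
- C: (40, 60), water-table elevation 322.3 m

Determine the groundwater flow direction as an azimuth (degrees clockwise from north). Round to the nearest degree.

With h = a·x + b·y + c and A as origin, the differences give:
  (-30)·a + 225·b = +2.6
  (-225)·a + 50·b = +3.0
Eliminate b (×50 and ×225, subtract): 49125·a = -545.00 → a = ∂h/∂x = -0.01109
Back-substitute: b = ∂h/∂y = +0.01008.
Flow direction (−∇h) has components (+0.01109 E, -0.01008 N).
Azimuth = atan2(E, N) = atan2(+0.01109, -0.01008) = 132.2° ≈ 132°.

132°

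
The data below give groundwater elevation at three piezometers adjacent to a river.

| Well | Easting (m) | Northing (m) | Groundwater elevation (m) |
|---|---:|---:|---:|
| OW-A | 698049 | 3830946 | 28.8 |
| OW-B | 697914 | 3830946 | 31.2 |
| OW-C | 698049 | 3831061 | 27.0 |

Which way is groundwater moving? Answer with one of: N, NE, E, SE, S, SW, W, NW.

∂h/∂x = (31.2 − 28.8) / (697914 − 698049) = -0.01778
∂h/∂y = (27.0 − 28.8) / (3831061 − 3830946) = -0.01565
Flow = −∇h = (+0.01778 east, +0.01565 north), which points northeast.

NE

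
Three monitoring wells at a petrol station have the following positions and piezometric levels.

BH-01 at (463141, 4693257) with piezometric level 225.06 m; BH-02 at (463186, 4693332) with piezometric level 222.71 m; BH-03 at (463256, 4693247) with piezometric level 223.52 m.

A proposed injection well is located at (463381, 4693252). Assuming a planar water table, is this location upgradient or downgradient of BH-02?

downgradient

Differences from BH-01: to BH-02 (Δx, Δy, Δh) = (45, 75, -2.35); to BH-03 = (115, -10, -1.54).
Determinant of the coordinate differences = 45·(-10) − 115·75 = -9075.
∂h/∂x = [(-2.35)·(-10) − (-1.54)·75] / -9075 = -0.01532
∂h/∂y = [45·(-1.54) − 115·(-2.35)] / -9075 = -0.02214
Head at (463381, 4693252) = 225.06 + (-0.01532)·(240) + (-0.02214)·(-5) = 221.49 m.
That is lower than the 222.71 m at BH-02, so the point is downgradient.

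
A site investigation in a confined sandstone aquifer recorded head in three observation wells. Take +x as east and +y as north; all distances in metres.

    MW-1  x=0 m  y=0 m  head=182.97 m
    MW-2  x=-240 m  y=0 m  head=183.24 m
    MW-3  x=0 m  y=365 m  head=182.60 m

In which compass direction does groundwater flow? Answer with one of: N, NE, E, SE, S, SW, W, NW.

∂h/∂x = (183.24 − 182.97) / (-240 − 0) = -0.001125
∂h/∂y = (182.60 − 182.97) / (365 − 0) = -0.001014
Flow = −∇h = (+0.001125 east, +0.001014 north), which points northeast.

NE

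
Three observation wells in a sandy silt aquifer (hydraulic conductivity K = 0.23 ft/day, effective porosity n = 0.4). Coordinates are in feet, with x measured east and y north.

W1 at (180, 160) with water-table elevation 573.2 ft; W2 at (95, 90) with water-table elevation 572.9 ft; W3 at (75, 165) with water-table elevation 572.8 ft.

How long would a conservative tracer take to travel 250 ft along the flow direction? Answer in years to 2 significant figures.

Taking W1 as reference: W2−W1 = (-85, -70, -0.3); W3−W1 = (-105, 5, -0.4).
Determinant of the coordinate differences = (-85)·5 − (-105)·(-70) = -7775.
∂h/∂x = [(-0.3)·5 − (-0.4)·(-70)] / -7775 = +0.003794
∂h/∂y = [(-85)·(-0.4) − (-105)·(-0.3)] / -7775 = -0.0003215
|∇h| = √(0.003794² + -0.0003215²) = 0.003808
Seepage velocity v = K·i/n = 0.23 × 0.003808 / 0.4 = 0.00219 ft/day.
t = 250 / 0.00219 = 1.142e+05 days = 313 years.

310 years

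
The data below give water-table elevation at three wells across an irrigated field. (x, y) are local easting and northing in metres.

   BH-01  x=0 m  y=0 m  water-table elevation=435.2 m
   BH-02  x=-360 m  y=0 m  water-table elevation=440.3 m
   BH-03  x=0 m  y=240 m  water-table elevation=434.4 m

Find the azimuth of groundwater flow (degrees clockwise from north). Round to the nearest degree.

077°

∂h/∂x = (440.3 − 435.2) / (-360 − 0) = -0.01417
∂h/∂y = (434.4 − 435.2) / (240 − 0) = -0.003333
Flow direction (−∇h) has components (+0.01417 E, +0.003333 N).
Azimuth = atan2(E, N) = atan2(+0.01417, +0.003333) = 76.8° ≈ 077°.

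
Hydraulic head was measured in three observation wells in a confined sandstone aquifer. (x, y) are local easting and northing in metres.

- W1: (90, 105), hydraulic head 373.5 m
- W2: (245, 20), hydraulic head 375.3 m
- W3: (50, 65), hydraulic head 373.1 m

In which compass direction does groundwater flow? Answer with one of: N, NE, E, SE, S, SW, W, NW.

W

With h = a·x + b·y + c and W1 as origin, the differences give:
  155·a + (-85)·b = +1.8
  (-40)·a + (-40)·b = -0.4
Eliminate b (×(-40) and ×(-85), subtract): -9600·a = -106.00 → a = ∂h/∂x = +0.01104
Back-substitute: b = ∂h/∂y = -0.001042.
Flow = −∇h = (-0.01104 east, +0.001042 north), which points west.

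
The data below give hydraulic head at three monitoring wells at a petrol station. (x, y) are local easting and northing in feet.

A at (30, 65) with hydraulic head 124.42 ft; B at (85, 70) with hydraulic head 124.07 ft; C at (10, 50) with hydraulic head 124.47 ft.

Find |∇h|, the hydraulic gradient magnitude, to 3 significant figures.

With h = a·x + b·y + c and A as origin, the differences give:
  55·a + 5·b = -0.35
  (-20)·a + (-15)·b = +0.05
Eliminate b (×(-15) and ×5, subtract): -725·a = 5.000 → a = ∂h/∂x = -0.006897
Back-substitute: b = ∂h/∂y = +0.005862.
|∇h| = √(-0.006897² + 0.005862²) = 0.009052

0.00905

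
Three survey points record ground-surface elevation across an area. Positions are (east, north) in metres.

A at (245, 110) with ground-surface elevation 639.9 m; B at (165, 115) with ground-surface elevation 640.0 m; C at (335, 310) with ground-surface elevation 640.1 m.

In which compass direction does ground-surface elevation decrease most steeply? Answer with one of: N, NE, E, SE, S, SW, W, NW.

SE

Three-point gradient (reference A): Δ to B = (-80, 5, +0.1), Δ to C = (90, 200, +0.2).
∂z/∂x = -0.001155, ∂z/∂y = +0.001520 (det = -16450).
Steepest decrease is along −∇f = (+0.001155 E, -0.001520 N) → southeast.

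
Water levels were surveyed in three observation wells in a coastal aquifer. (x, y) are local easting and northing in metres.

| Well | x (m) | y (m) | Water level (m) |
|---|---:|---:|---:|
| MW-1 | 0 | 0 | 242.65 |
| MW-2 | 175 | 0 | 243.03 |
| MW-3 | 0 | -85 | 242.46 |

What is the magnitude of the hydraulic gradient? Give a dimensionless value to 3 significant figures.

∂h/∂x = (243.03 − 242.65) / (175 − 0) = +0.002171
∂h/∂y = (242.46 − 242.65) / (-85 − 0) = +0.002235
|∇h| = √(0.002171² + 0.002235²) = 0.003116

0.00312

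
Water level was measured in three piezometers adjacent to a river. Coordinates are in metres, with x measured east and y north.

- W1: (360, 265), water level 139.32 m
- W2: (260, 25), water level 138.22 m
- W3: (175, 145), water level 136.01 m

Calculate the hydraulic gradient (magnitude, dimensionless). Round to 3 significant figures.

0.0208

Three-point gradient (reference W1): Δ to W2 = (-100, -240, -1.10), Δ to W3 = (-185, -120, -3.31).
∂h/∂x = +0.02044, ∂h/∂y = -0.003935 (det = -32400).
|∇h| = √(0.02044² + -0.003935²) = 0.02082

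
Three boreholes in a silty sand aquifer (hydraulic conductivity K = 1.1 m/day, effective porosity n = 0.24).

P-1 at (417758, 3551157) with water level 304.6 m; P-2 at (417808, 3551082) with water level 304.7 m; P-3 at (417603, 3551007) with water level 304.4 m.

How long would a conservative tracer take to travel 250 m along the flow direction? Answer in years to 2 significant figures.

94 years

Three-point gradient (reference P-1): Δ to P-2 = (50, -75, +0.1), Δ to P-3 = (-155, -150, -0.2).
∂h/∂x = +0.001569, ∂h/∂y = -0.0002876 (det = -19125).
|∇h| = √(0.001569² + -0.0002876²) = 0.001595
Seepage velocity v = K·i/n = 1.1 × 0.001595 / 0.24 = 0.00731 m/day.
t = 250 / 0.00731 = 3.42e+04 days = 93.6 years.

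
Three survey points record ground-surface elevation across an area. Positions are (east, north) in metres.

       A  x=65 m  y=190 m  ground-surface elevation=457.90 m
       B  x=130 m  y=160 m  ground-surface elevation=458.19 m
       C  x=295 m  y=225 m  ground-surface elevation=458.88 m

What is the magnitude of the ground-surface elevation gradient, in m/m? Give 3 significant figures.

0.00432 m/m

Differences from A: to B (Δx, Δy, Δh) = (65, -30, +0.29); to C = (230, 35, +0.98).
Determinant of the coordinate differences = 65·35 − 230·(-30) = 9175.
∂z/∂x = [(+0.29)·35 − (+0.98)·(-30)] / 9175 = +0.004311
∂z/∂y = [65·(+0.98) − 230·(+0.29)] / 9175 = -0.0003270
|∇f| = √(0.004311² + -0.0003270²) = 0.004323 m/m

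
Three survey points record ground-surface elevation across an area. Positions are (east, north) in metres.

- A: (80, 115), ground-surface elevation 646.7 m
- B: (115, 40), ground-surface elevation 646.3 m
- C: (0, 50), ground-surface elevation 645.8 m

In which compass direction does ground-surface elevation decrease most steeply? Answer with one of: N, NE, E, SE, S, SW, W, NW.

SW

With z = a·x + b·y + c and A as origin, the differences give:
  35·a + (-75)·b = -0.4
  (-80)·a + (-65)·b = -0.9
Eliminate b (×(-65) and ×(-75), subtract): -8275·a = -41.50 → a = ∂z/∂x = +0.005015
Back-substitute: b = ∂z/∂y = +0.007674.
Steepest decrease is along −∇f = (-0.005015 E, -0.007674 N) → southwest.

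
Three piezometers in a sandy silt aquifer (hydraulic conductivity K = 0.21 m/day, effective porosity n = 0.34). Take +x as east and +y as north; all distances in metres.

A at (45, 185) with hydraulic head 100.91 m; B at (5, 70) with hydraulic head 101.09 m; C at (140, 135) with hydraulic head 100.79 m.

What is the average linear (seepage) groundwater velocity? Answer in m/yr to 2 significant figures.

Taking A as reference: B−A = (-40, -115, +0.18); C−A = (95, -50, -0.12).
Solve a·Δx + b·Δy = Δh: det = (-40)·(-50) − 95·(-115) = 12925.
∂h/∂x = [(+0.18)·(-50) − (-0.12)·(-115)] / 12925 = -0.001764
∂h/∂y = [(-40)·(-0.12) − 95·(+0.18)] / 12925 = -0.0009516
|∇h| = √(-0.001764² + -0.0009516²) = 0.002004
Seepage velocity v = K·i/n = 0.21 × 0.002004 / 0.34 = 0.001238 m/day = 0.4522 m/yr.

0.45 m/yr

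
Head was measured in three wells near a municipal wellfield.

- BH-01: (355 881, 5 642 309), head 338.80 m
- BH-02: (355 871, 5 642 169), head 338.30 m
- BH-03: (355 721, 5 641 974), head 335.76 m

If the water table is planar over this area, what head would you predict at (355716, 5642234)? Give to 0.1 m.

Differences from BH-01: to BH-02 (Δx, Δy, Δh) = (-10, -140, -0.50); to BH-03 = (-160, -335, -3.04).
Determinant of the coordinate differences = (-10)·(-335) − (-160)·(-140) = -19050.
∂h/∂x = [(-0.50)·(-335) − (-3.04)·(-140)] / -19050 = +0.01355
∂h/∂y = [(-10)·(-3.04) − (-160)·(-0.50)] / -19050 = +0.002604
h(355716, 5642234) = 338.80 + (+0.01355)·(-165) + (+0.002604)·(-75) = 338.80 -2.236 -0.195 = 336.369 m.

336.4 m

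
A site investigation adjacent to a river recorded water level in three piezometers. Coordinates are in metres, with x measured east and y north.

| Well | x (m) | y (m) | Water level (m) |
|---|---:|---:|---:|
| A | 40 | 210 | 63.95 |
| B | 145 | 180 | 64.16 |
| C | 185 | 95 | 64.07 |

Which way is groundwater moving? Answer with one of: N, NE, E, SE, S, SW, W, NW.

SW

Taking A as reference: B−A = (105, -30, +0.21); C−A = (145, -115, +0.12).
Determinant of the coordinate differences = 105·(-115) − 145·(-30) = -7725.
∂h/∂x = [(+0.21)·(-115) − (+0.12)·(-30)] / -7725 = +0.002660
∂h/∂y = [105·(+0.12) − 145·(+0.21)] / -7725 = +0.002311
Flow = −∇h = (-0.002660 east, -0.002311 north), which points southwest.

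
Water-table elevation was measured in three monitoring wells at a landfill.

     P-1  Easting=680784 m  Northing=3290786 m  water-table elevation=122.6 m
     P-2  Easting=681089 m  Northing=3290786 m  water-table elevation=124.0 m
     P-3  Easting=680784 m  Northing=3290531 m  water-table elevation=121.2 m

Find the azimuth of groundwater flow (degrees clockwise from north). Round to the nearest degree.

220°

∂h/∂x = (124.0 − 122.6) / (681089 − 680784) = +0.004590
∂h/∂y = (121.2 − 122.6) / (3290531 − 3290786) = +0.005490
Flow direction (−∇h) has components (-0.004590 E, -0.005490 N).
Azimuth = atan2(E, N) = atan2(-0.004590, -0.005490) = 219.9° ≈ 220°.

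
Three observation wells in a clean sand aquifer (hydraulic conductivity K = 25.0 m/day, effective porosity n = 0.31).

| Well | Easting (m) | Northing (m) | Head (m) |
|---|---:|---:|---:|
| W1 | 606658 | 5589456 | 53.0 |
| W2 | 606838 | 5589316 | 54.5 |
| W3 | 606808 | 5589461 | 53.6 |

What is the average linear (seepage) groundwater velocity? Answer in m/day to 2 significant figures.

Taking W1 as reference: W2−W1 = (180, -140, +1.5); W3−W1 = (150, 5, +0.6).
Solve a·Δx + b·Δy = Δh: det = 180·5 − 150·(-140) = 21900.
∂h/∂x = [(+1.5)·5 − (+0.6)·(-140)] / 21900 = +0.004178
∂h/∂y = [180·(+0.6) − 150·(+1.5)] / 21900 = -0.005342
|∇h| = √(0.004178² + -0.005342²) = 0.006782
Seepage velocity v = K·i/n = 25.0 × 0.006782 / 0.31 = 0.5469 m/day.

0.55 m/day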